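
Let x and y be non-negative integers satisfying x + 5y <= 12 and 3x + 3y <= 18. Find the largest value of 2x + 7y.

18

The continuous relaxation peaks at (4.5, 1.5) with value 19.50; rounding to a feasible lattice point costs some objective.
(x,y)=(2,2): 1·2+5·2=12≤12, 3·2+3·2=12≤18, objective 18.
(x,y)=(5,1): 1·5+5·1=10≤12, 3·5+3·1=18≤18, objective 17.
(x,y)=(1,2): 1·1+5·2=11≤12, 3·1+3·2=9≤18, objective 16.
Maximum is 18 at (x,y)=(2,2).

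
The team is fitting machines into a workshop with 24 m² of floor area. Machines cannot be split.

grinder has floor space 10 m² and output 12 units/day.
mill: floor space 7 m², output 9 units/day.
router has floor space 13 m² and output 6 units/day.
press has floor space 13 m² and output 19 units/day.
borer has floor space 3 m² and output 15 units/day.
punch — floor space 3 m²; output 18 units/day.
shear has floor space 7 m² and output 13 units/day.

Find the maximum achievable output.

Allowing fractional choices, the relaxed optimum would be about 62.1, but machines are indivisible.
mill + borer + punch + shear: floor space 7 + 3 + 3 + 7 = 20 ≤ 24, output 9 + 15 + 18 + 13 = 55.
grinder + borer + punch + shear: floor space 10 + 3 + 3 + 7 = 23 ≤ 24, output 12 + 15 + 18 + 13 = 58.
Best is grinder, borer, punch, and shear with total output 58.

58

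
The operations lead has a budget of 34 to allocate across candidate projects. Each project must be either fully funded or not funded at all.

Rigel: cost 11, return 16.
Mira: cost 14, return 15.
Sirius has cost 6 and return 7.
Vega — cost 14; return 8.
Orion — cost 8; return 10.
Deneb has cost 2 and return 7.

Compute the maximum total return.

45

Take Rigel, Mira, Sirius, and Deneb: cost 11 + 14 + 6 + 2 = 33 ≤ 34, return 16 + 15 + 7 + 7 = 45.
No other feasible combination does better.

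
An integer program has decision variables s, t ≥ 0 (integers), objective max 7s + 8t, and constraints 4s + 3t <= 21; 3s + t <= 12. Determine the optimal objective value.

56

(s,t)=(0,7) is feasible, giving 56.
(s,t)=(0,6) is feasible, giving 48.
No feasible integer point exceeds 56.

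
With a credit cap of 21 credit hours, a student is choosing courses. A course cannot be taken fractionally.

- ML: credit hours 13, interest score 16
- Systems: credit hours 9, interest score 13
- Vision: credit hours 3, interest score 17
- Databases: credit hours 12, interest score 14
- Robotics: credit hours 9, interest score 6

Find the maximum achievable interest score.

36

Treat it as a binary knapsack problem.
Take Systems, Vision, and Robotics: credit hours 9 + 3 + 9 = 21 ≤ 21, interest score 13 + 17 + 6 = 36.
No other feasible combination does better.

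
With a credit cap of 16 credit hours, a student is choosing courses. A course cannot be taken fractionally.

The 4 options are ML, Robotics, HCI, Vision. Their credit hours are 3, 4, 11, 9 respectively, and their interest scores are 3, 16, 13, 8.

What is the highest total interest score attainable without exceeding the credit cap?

29

This is an integer program with binary decision variables.
Take Robotics and HCI: credit hours 4 + 11 = 15 ≤ 16, interest score 16 + 13 = 29.
No other feasible combination does better.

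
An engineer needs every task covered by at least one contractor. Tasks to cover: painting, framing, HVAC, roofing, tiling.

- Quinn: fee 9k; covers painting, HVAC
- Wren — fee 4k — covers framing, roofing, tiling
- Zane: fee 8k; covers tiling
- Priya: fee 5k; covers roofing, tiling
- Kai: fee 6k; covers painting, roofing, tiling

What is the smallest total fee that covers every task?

This is an integer covering problem.
Choose Quinn and Wren: together they cover painting, framing, HVAC, roofing, tiling — every task.
Total fee: 9 + 4 = 13.
No cover costs less than 13.

13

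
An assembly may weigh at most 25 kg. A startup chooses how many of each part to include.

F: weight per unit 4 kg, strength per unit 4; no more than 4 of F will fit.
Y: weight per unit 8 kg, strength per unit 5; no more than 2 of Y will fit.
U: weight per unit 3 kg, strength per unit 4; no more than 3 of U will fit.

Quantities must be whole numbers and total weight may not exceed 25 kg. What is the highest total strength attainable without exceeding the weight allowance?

This is a bounded integer knapsack.
2×F, 1×Y, and 3×U: weight 25 ≤ 25, strength 2·4 + 1·5 + 3·4 = 25.
4×F and 3×U: weight 25 ≤ 25, strength 4·4 + 3·4 = 28.
Best is 28.

28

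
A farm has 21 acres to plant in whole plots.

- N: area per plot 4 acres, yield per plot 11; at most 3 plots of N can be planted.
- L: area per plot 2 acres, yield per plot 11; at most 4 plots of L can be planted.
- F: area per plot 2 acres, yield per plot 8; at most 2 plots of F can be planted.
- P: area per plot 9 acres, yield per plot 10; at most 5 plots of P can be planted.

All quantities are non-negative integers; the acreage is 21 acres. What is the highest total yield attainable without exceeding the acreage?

Take 2×N, 4×L, and 2×F: area 20 ≤ 21, yield 2·11 + 4·11 + 2·8 = 82.
L has the best ratio (11/2) and is taken to its limit of 4; remaining capacity is filled optimally with the others.

82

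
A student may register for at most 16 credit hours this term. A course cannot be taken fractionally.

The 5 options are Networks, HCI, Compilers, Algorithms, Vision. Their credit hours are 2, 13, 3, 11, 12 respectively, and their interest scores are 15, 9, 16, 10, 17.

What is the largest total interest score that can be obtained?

Allowing fractional choices, the relaxed optimum would be about 46.6, but courses are indivisible.
Compilers + Vision: credit hours 3 + 12 = 15 ≤ 16, interest score 16 + 17 = 33.
Networks + Compilers + Algorithms: credit hours 2 + 3 + 11 = 16 ≤ 16, interest score 15 + 16 + 10 = 41.
Best is Networks, Compilers, and Algorithms with total interest score 41.

41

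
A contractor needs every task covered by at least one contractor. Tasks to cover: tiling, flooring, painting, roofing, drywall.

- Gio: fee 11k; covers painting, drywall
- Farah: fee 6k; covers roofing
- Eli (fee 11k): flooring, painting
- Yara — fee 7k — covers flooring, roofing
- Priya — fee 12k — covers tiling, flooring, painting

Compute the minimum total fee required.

29

The greedy cost-per-new-task heuristic would pick Yara, Gio, and Priya for 30, but a cheaper cover exists.
Choose Gio, Farah, and Priya: together they cover tiling, flooring, painting, roofing, drywall — every task.
Total fee: 11 + 6 + 12 = 29.
No cover costs less than 29.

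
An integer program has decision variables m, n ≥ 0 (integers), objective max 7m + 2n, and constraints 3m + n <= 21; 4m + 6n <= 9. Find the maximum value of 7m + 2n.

Relaxing integrality, the LP optimum is 15.75 at (m,n) = (2.25, 0), which is not an integer point.
(m,n)=(2,0): 3·2+1·0=6≤21, 4·2+6·0=8≤9, objective 14.
(m,n)=(1,0): 3·1+1·0=3≤21, 4·1+6·0=4≤9, objective 7.
No feasible integer point exceeds 14.

14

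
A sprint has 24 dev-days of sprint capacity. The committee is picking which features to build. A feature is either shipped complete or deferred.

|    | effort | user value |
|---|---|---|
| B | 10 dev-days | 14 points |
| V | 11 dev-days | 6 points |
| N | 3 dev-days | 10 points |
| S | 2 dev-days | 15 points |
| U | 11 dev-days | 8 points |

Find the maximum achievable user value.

39

Take B, N, and S: effort 10 + 3 + 2 = 15 ≤ 24, user value 14 + 10 + 15 = 39.
No other feasible combination does better.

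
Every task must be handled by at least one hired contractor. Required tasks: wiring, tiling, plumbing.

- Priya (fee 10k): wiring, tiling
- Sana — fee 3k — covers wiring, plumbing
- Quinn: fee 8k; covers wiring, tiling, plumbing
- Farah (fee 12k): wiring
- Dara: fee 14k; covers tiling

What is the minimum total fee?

This is an integer covering problem.
The greedy cost-per-new-task heuristic would pick Sana and Quinn for 11, but a cheaper cover exists.
Quinn alone covers wiring, tiling, plumbing — every task.
Total fee: 8.
No cover costs less than 8.

8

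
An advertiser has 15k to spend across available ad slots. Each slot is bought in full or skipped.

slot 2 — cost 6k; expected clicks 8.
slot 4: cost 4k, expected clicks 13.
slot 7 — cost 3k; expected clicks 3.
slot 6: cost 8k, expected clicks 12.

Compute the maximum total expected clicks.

28

slot 2 + slot 4 + slot 7: cost 6 + 4 + 3 = 13 ≤ 15, expected clicks 8 + 13 + 3 = 24.
slot 4 + slot 7 + slot 6: cost 4 + 3 + 8 = 15 ≤ 15, expected clicks 13 + 3 + 12 = 28.
slot 4 + slot 6: cost 4 + 8 = 12 ≤ 15, expected clicks 13 + 12 = 25.
Best is slot 4, slot 7, and slot 6 with total expected clicks 28.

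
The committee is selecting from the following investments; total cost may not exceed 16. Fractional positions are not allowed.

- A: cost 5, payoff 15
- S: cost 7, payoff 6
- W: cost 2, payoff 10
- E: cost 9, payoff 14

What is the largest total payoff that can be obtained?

A + W + E: cost 5 + 2 + 9 = 16 ≤ 16, payoff 15 + 10 + 14 = 39.
A + S + W: cost 5 + 7 + 2 = 14 ≤ 16, payoff 15 + 6 + 10 = 31.
Best is A, W, and E with total payoff 39.

39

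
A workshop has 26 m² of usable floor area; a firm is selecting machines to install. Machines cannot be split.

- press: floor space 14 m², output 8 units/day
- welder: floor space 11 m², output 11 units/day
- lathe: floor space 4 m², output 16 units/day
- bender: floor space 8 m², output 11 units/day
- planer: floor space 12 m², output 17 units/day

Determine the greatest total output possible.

44

This is an integer program with binary decision variables.
Allowing fractional choices, the relaxed optimum would be about 46.0, but machines are indivisible.
lathe + bender + planer: floor space 4 + 8 + 12 = 24 ≤ 26, output 16 + 11 + 17 = 44.
welder + lathe + bender: floor space 11 + 4 + 8 = 23 ≤ 26, output 11 + 16 + 11 = 38.
Best is lathe, bender, and planer with total output 44.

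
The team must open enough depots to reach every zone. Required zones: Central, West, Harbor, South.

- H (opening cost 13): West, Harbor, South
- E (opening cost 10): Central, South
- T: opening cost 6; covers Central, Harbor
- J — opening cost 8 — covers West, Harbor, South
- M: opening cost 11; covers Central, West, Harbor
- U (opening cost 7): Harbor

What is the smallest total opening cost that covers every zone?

14

Choose T and J: together they cover Central, West, Harbor, South — every zone.
Total opening cost: 6 + 8 = 14.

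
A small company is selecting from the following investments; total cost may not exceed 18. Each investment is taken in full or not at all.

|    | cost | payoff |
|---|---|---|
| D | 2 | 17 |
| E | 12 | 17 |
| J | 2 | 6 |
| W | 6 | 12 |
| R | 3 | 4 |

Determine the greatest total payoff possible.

40

D + E + J: cost 2 + 12 + 2 = 16 ≤ 18, payoff 17 + 17 + 6 = 40.
D + J + W + R: cost 2 + 2 + 6 + 3 = 13 ≤ 18, payoff 17 + 6 + 12 + 4 = 39.
Best is D, E, and J with total payoff 40.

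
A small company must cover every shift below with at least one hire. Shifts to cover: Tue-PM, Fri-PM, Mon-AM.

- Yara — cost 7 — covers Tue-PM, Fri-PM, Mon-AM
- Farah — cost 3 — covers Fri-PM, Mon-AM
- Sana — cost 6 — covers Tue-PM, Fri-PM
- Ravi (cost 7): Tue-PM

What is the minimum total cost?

7

The greedy cost-per-new-shift heuristic would pick Farah and Sana for 9, but a cheaper cover exists.
Yara alone covers Tue-PM, Fri-PM, Mon-AM — every shift.
Total cost: 7.
No cover costs less than 7.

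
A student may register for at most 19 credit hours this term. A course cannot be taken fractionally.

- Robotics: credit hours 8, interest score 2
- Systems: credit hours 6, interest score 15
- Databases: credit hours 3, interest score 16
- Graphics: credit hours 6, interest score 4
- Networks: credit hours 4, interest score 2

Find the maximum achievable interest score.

37

Systems + Databases + Graphics + Networks: credit hours 6 + 3 + 6 + 4 = 19 ≤ 19, interest score 15 + 16 + 4 + 2 = 37.
Systems + Databases + Graphics: credit hours 6 + 3 + 6 = 15 ≤ 19, interest score 15 + 16 + 4 = 35.
Best is Systems, Databases, Graphics, and Networks with total interest score 37.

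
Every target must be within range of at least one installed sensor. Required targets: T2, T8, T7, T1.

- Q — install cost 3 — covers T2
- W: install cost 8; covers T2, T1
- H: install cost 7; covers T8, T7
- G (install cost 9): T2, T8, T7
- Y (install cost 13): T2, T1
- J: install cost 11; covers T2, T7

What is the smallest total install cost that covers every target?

The greedy cost-per-new-target heuristic would pick Q, H, and W for 18, but a cheaper cover exists.
Choose W and H: together they cover T2, T8, T7, T1 — every target.
Total install cost: 8 + 7 = 15.
No cover costs less than 15.

15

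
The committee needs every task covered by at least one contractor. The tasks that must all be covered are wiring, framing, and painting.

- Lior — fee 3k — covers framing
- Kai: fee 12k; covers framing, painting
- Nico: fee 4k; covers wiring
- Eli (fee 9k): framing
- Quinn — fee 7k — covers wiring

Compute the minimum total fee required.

This is a weighted set-cover instance.
The greedy cost-per-new-task heuristic would pick Lior, Nico, and Kai for 19, but a cheaper cover exists.
Choose Kai and Nico: together they cover wiring, framing, painting — every task.
Total fee: 12 + 4 = 16.
No cover costs less than 16.

16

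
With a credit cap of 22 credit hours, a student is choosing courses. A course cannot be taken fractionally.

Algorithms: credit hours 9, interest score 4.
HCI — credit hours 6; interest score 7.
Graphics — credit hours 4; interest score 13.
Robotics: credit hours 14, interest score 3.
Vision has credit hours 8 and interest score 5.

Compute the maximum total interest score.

25

Take HCI, Graphics, and Vision: credit hours 6 + 4 + 8 = 18 ≤ 22, interest score 7 + 13 + 5 = 25.
No other feasible combination does better.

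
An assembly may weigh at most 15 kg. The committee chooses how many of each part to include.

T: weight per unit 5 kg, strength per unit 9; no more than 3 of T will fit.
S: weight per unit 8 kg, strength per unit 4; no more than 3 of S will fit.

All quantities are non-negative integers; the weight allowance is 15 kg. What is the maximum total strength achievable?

27

This is a bounded integer knapsack.
T has the best ratio (9/5); taking only T gives at most 3×9 = 27 (stopped by the weight limit).
Optimal: 3×T: weight 15 ≤ 15, strength 3·9 = 27.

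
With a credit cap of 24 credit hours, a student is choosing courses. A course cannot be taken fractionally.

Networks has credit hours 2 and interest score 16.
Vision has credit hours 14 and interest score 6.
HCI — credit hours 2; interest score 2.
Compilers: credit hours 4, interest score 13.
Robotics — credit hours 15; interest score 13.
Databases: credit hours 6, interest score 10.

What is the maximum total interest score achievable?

44

Treat it as a binary knapsack problem.
Allowing fractional choices, the relaxed optimum would be about 49.7, but courses are indivisible.
Networks + HCI + Compilers + Robotics: credit hours 2 + 2 + 4 + 15 = 23 ≤ 24, interest score 16 + 2 + 13 + 13 = 44.
Networks + HCI + Compilers + Databases: credit hours 2 + 2 + 4 + 6 = 14 ≤ 24, interest score 16 + 2 + 13 + 10 = 41.
Networks + Compilers + Robotics: credit hours 2 + 4 + 15 = 21 ≤ 24, interest score 16 + 13 + 13 = 42.
Best is Networks, HCI, Compilers, and Robotics with total interest score 44.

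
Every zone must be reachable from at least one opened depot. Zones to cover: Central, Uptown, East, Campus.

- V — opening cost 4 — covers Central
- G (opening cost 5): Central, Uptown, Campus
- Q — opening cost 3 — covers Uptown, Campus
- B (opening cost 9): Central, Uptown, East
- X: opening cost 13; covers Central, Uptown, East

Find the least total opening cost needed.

12

Choose Q and B: together they cover Central, Uptown, East, Campus — every zone.
Total opening cost: 3 + 9 = 12.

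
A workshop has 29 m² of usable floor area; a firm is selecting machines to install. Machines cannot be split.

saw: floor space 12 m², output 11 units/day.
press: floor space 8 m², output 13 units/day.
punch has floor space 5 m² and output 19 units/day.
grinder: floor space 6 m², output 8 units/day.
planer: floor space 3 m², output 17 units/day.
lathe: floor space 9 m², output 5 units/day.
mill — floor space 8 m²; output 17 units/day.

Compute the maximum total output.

Allowing fractional choices, the relaxed optimum would be about 72.7, but machines are indivisible.
press + punch + planer + mill: floor space 8 + 5 + 3 + 8 = 24 ≤ 29, output 13 + 19 + 17 + 17 = 66.
punch + grinder + planer + mill: floor space 5 + 6 + 3 + 8 = 22 ≤ 29, output 19 + 8 + 17 + 17 = 61.
saw + punch + planer + mill: floor space 12 + 5 + 3 + 8 = 28 ≤ 29, output 11 + 19 + 17 + 17 = 64.
Best is press, punch, planer, and mill with total output 66.

66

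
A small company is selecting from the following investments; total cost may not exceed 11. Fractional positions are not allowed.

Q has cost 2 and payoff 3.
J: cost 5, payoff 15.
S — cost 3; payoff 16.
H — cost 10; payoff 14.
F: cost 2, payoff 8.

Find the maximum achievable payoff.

Allowing fractional choices, the relaxed optimum would be about 40.5, but investments are indivisible.
J + S: cost 5 + 3 = 8 ≤ 11, payoff 15 + 16 = 31.
J + S + F: cost 5 + 3 + 2 = 10 ≤ 11, payoff 15 + 16 + 8 = 39.
Q + J + S: cost 2 + 5 + 3 = 10 ≤ 11, payoff 3 + 15 + 16 = 34.
Best is J, S, and F with total payoff 39.

39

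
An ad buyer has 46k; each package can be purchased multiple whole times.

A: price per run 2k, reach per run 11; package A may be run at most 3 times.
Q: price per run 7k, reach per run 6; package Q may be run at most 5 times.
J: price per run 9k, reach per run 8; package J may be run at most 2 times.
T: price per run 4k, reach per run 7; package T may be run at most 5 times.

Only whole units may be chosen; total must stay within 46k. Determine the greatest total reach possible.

84

3×A, 1×Q, 1×J, and 5×T: price 42 ≤ 46, reach 3·11 + 1·6 + 1·8 + 5·7 = 82.
3×A, 2×J, and 5×T: price 44 ≤ 46, reach 3·11 + 2·8 + 5·7 = 84.
Best is 84.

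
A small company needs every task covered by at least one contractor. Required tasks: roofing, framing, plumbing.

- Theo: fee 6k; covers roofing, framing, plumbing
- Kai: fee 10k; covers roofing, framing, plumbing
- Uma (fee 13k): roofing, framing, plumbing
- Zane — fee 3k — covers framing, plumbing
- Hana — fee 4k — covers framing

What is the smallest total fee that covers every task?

6

The greedy cost-per-new-task heuristic would pick Zane and Theo for 9, but a cheaper cover exists.
Theo alone covers roofing, framing, plumbing — every task.
Total fee: 6.
No cover costs less than 6.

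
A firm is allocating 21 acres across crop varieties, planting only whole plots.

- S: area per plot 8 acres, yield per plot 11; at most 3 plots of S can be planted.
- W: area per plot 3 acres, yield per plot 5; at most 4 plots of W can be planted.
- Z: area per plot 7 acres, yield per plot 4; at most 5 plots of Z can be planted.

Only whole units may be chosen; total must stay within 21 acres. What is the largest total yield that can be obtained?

W has the best ratio (5/3); taking only W gives at most 4×5 = 20 (stopped by the supply cap of 4).
Mixing does better — 1×S and 4×W: area 20 ≤ 21, yield 1·11 + 4·5 = 31.

31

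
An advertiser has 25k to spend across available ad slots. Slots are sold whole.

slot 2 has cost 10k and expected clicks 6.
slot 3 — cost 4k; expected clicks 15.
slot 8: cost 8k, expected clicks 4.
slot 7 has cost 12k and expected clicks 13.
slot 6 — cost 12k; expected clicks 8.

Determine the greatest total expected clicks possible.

32

This is a 0-1 knapsack instance.
Take slot 3, slot 8, and slot 7: cost 4 + 8 + 12 = 24 ≤ 25, expected clicks 15 + 4 + 13 = 32.
No other feasible combination does better.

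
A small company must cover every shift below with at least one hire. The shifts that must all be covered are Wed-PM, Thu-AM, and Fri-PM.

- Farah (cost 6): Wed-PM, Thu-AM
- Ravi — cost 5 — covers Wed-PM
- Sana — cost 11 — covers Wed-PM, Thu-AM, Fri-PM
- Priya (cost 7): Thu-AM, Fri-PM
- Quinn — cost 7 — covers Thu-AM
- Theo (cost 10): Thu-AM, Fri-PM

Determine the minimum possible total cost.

The greedy cost-per-new-shift heuristic would pick Farah and Priya for 13, but a cheaper cover exists.
Sana alone covers Wed-PM, Thu-AM, Fri-PM — every shift.
Total cost: 11.
No cover costs less than 11.

11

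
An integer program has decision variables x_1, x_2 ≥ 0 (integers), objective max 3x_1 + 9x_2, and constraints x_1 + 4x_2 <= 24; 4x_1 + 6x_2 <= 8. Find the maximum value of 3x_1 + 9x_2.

9

(x_1,x_2)=(0,1) is feasible, giving 9.
(x_1,x_2)=(1,0) is feasible, giving 3.
The best lattice point is (0,1), giving 9.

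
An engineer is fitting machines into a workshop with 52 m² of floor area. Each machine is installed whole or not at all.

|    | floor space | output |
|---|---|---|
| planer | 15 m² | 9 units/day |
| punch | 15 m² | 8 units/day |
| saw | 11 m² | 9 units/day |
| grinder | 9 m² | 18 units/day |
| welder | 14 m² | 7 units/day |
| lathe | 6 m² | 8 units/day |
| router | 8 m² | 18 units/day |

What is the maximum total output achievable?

62

Allowing fractional choices, the relaxed optimum would be about 63.6, but machines are indivisible.
punch + saw + grinder + lathe + router: floor space 15 + 11 + 9 + 6 + 8 = 49 ≤ 52, output 8 + 9 + 18 + 8 + 18 = 61.
planer + saw + grinder + lathe + router: floor space 15 + 11 + 9 + 6 + 8 = 49 ≤ 52, output 9 + 9 + 18 + 8 + 18 = 62.
Best is planer, saw, grinder, lathe, and router with total output 62.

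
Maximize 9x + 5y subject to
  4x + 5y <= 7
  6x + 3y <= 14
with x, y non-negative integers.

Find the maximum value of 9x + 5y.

(x,y)=(1,0): 4·1+5·0=4≤7, 6·1+3·0=6≤14, objective 9.
(x,y)=(0,1): 4·0+5·1=5≤7, 6·0+3·1=3≤14, objective 5.
(x,y)=(0,0): 4·0+5·0=0≤7, 6·0+3·0=0≤14, objective 0.
No feasible integer point exceeds 9.

9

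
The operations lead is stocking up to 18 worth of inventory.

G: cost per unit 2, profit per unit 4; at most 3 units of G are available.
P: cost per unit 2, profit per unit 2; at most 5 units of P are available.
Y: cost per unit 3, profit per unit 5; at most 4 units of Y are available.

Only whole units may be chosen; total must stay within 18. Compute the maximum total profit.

Take 3×G and 4×Y: cost 18 ≤ 18, profit 3·4 + 4·5 = 32.
G has the best ratio (4/2) and is taken to its limit of 3; remaining capacity is filled optimally with the others.

32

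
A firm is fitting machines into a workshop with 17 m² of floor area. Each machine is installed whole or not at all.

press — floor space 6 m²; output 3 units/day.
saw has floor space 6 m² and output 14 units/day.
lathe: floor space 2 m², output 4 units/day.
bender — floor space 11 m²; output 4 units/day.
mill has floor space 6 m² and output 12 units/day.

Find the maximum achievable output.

saw + mill: floor space 6 + 6 = 12 ≤ 17, output 14 + 12 = 26.
saw + lathe + mill: floor space 6 + 2 + 6 = 14 ≤ 17, output 14 + 4 + 12 = 30.
press + saw + lathe: floor space 6 + 6 + 2 = 14 ≤ 17, output 3 + 14 + 4 = 21.
Best is saw, lathe, and mill with total output 30.

30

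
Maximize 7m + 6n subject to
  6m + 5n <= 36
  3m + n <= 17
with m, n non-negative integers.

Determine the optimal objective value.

Relaxing integrality, the LP optimum is 43.20 at (m,n) = (0, 7.2), which is not an integer point.
(m,n)=(1,6): 6·1+5·6=36≤36, 3·1+1·6=9≤17, objective 43.
(m,n)=(0,7): 6·0+5·7=35≤36, 3·0+1·7=7≤17, objective 42.
(m,n)=(1,5): 6·1+5·5=31≤36, 3·1+1·5=8≤17, objective 37.
No feasible integer point exceeds 43.

43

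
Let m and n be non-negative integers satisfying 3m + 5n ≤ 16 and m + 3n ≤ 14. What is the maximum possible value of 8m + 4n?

40

(m,n)=(5,0): 3·5+5·0=15≤16, 1·5+3·0=5≤14, objective 40.
(m,n)=(4,0): 3·4+5·0=12≤16, 1·4+3·0=4≤14, objective 32.
No feasible integer point exceeds 40.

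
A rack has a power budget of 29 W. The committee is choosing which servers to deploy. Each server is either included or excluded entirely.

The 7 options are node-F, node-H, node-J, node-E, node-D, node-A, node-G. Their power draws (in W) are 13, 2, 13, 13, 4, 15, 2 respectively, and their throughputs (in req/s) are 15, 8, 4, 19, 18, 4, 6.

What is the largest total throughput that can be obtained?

This is an integer program with binary decision variables.
Allowing fractional choices, the relaxed optimum would be about 60.2, but servers are indivisible.
node-H + node-E + node-D: power draw 2 + 13 + 4 = 19 ≤ 29, throughput 8 + 19 + 18 = 45.
node-F + node-H + node-D + node-G: power draw 13 + 2 + 4 + 2 = 21 ≤ 29, throughput 15 + 8 + 18 + 6 = 47.
node-H + node-E + node-D + node-G: power draw 2 + 13 + 4 + 2 = 21 ≤ 29, throughput 8 + 19 + 18 + 6 = 51.
Best is node-H, node-E, node-D, and node-G with total throughput 51.

51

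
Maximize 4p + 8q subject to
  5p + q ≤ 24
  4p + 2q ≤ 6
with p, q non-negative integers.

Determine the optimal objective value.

24

(p,q)=(0,3): 5·0+1·3=3≤24, 4·0+2·3=6≤6, objective 24.
(p,q)=(0,2): 5·0+1·2=2≤24, 4·0+2·2=4≤6, objective 16.
Maximum is 24 at (p,q)=(0,3).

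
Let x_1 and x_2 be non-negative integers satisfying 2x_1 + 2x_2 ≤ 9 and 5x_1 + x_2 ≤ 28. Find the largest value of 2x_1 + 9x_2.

36

(x_1,x_2)=(0,4): 2·0+2·4=8≤9, 5·0+1·4=4≤28, objective 36.
(x_1,x_2)=(1,3): 2·1+2·3=8≤9, 5·1+1·3=8≤28, objective 29.
(x_1,x_2)=(0,3): 2·0+2·3=6≤9, 5·0+1·3=3≤28, objective 27.
No feasible integer point exceeds 36.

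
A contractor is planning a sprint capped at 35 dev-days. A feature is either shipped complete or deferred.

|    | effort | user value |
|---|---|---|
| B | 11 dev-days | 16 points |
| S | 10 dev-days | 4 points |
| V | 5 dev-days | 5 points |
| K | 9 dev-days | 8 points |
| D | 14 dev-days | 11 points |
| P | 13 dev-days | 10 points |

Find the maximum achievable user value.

B + K + P: effort 11 + 9 + 13 = 33 ≤ 35, user value 16 + 8 + 10 = 34.
B + K + D: effort 11 + 9 + 14 = 34 ≤ 35, user value 16 + 8 + 11 = 35.
Best is B, K, and D with total user value 35.

35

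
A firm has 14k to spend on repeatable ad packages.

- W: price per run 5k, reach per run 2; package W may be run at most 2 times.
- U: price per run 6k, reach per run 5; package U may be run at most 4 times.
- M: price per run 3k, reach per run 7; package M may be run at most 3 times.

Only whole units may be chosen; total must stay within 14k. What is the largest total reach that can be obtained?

23

1×W and 3×M: price 14 ≤ 14, reach 1·2 + 3·7 = 23.
3×M: price 9 ≤ 14, reach 3·7 = 21.
Best is 23.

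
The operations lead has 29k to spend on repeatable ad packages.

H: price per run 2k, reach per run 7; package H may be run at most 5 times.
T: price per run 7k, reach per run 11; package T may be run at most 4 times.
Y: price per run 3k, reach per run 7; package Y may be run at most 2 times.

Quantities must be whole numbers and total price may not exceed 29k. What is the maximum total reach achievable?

64

This is a bounded integer knapsack.
H has the best ratio (7/2); taking only H gives at most 5×7 = 35 (stopped by the supply cap of 5).
Mixing does better — 4×H, 2×T, and 2×Y: price 28 ≤ 29, reach 4·7 + 2·11 + 2·7 = 64.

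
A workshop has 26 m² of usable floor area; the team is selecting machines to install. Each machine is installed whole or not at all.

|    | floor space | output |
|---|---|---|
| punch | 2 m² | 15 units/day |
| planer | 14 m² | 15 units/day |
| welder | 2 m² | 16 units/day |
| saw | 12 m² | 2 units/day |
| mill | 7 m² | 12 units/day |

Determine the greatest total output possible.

Treat it as a binary knapsack problem.
punch + planer + welder: floor space 2 + 14 + 2 = 18 ≤ 26, output 15 + 15 + 16 = 46.
punch + planer + welder + mill: floor space 2 + 14 + 2 + 7 = 25 ≤ 26, output 15 + 15 + 16 + 12 = 58.
Best is punch, planer, welder, and mill with total output 58.

58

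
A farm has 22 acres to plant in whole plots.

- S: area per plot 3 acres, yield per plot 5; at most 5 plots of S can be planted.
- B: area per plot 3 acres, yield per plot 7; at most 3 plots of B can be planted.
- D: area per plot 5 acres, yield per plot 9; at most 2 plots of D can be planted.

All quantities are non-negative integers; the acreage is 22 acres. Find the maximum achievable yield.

44

1×S, 3×B, and 2×D: area 22 ≤ 22, yield 1·5 + 3·7 + 2·9 = 44.
2×S, 2×B, and 2×D: area 22 ≤ 22, yield 2·5 + 2·7 + 2·9 = 42.
Best is 44.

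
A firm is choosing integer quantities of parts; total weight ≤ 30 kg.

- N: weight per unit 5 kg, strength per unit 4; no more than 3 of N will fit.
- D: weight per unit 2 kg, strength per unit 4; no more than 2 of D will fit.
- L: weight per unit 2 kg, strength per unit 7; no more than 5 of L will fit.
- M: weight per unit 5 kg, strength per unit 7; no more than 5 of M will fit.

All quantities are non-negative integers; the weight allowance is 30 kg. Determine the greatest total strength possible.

2×D, 5×L, and 3×M: weight 29 ≤ 30, strength 2·4 + 5·7 + 3·7 = 64.
5×L and 4×M: weight 30 ≤ 30, strength 5·7 + 4·7 = 63.
Best is 64.

64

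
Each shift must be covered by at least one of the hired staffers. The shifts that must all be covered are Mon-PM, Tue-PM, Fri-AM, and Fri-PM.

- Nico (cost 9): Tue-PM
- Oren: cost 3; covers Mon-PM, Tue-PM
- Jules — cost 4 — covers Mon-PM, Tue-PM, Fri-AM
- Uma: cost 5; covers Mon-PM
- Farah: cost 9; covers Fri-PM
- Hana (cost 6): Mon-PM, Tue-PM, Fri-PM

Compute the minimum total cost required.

10

This is a weighted set-cover instance.
Choose Jules and Hana: together they cover Mon-PM, Tue-PM, Fri-AM, Fri-PM — every shift.
Total cost: 4 + 6 = 10.
No cover costs less than 10.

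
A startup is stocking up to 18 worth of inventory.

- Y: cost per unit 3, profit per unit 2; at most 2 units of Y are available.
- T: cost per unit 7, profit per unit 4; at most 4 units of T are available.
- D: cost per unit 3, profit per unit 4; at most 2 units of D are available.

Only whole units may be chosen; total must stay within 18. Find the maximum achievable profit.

14

1×T and 2×D: cost 13 ≤ 18, profit 1·4 + 2·4 = 12.
1×Y, 1×T, and 2×D: cost 16 ≤ 18, profit 1·2 + 1·4 + 2·4 = 14.
Best is 14.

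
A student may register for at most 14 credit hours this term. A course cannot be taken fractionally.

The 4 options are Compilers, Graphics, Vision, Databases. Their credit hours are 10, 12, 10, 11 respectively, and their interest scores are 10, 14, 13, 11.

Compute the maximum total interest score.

14

Allowing fractional choices, the relaxed optimum would be about 17.7, but courses are indivisible.
Graphics: credit hours 12 ≤ 14, interest score 14.
Vision: credit hours 10 ≤ 14, interest score 13.
Databases: credit hours 11 ≤ 14, interest score 11.
Best is Graphics with total interest score 14.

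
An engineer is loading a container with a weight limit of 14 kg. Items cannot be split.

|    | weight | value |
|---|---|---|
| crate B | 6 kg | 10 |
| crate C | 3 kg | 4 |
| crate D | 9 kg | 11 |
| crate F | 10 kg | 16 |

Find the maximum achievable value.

20

Take crate C and crate F: weight 3 + 10 = 13 ≤ 14, value 4 + 16 = 20.
No other feasible combination does better.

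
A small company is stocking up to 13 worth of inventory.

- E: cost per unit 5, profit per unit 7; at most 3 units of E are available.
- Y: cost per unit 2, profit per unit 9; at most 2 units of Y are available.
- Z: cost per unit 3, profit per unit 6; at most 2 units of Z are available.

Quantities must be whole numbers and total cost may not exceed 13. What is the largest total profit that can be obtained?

31

Y has the best ratio (9/2); taking only Y gives at most 2×9 = 18 (stopped by the supply cap of 2).
Mixing does better — 1×E, 2×Y, and 1×Z: cost 12 ≤ 13, profit 1·7 + 2·9 + 1·6 = 31.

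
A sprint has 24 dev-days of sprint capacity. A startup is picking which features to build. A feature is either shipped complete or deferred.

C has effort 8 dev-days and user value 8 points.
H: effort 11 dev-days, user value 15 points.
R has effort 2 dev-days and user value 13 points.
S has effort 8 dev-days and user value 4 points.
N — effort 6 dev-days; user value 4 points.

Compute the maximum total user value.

36

C + H + R: effort 8 + 11 + 2 = 21 ≤ 24, user value 8 + 15 + 13 = 36.
H + R + N: effort 11 + 2 + 6 = 19 ≤ 24, user value 15 + 13 + 4 = 32.
H + R + S: effort 11 + 2 + 8 = 21 ≤ 24, user value 15 + 13 + 4 = 32.
Best is C, H, and R with total user value 36.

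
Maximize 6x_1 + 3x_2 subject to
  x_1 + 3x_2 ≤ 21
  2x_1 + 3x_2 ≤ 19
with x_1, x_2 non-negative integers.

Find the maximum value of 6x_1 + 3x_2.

(x_1,x_2)=(9,0): 1·9+3·0=9≤21, 2·9+3·0=18≤19, objective 54.
(x_1,x_2)=(8,1): 1·8+3·1=11≤21, 2·8+3·1=19≤19, objective 51.
(x_1,x_2)=(8,0): 1·8+3·0=8≤21, 2·8+3·0=16≤19, objective 48.
No feasible integer point exceeds 54.

54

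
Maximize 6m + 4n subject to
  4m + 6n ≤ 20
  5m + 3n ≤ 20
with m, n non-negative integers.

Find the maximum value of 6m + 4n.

24

(m,n)=(4,0) is feasible, giving 24.
(m,n)=(3,1) is feasible, giving 22.
(m,n)=(2,2) is feasible, giving 20.
(m,n)=(3,0) is feasible, giving 18.
No feasible integer point exceeds 24.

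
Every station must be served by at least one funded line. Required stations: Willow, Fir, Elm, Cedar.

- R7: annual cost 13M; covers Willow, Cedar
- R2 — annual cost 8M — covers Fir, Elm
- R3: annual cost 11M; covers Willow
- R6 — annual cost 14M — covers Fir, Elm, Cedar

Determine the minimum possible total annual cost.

21

Choose R7 and R2: together they cover Willow, Fir, Elm, Cedar — every station.
Total annual cost: 13 + 8 = 21.
No cover costs less than 21.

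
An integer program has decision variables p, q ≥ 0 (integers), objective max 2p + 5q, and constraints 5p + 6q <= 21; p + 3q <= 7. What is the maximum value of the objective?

12

(p,q)=(1,2) is feasible, giving 12.
(p,q)=(3,1) is feasible, giving 11.
(p,q)=(0,2) is feasible, giving 10.
(p,q)=(2,1) is feasible, giving 9.
The best lattice point is (1,2), giving 12.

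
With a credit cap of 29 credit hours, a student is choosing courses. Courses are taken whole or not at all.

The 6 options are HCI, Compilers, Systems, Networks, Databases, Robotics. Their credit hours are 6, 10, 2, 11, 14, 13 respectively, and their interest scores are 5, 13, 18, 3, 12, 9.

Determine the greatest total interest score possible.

43

Allowing fractional choices, the relaxed optimum would be about 45.5, but courses are indivisible.
HCI + Compilers + Systems + Networks: credit hours 6 + 10 + 2 + 11 = 29 ≤ 29, interest score 5 + 13 + 18 + 3 = 39.
Compilers + Systems + Databases: credit hours 10 + 2 + 14 = 26 ≤ 29, interest score 13 + 18 + 12 = 43.
Compilers + Systems + Robotics: credit hours 10 + 2 + 13 = 25 ≤ 29, interest score 13 + 18 + 9 = 40.
Best is Compilers, Systems, and Databases with total interest score 43.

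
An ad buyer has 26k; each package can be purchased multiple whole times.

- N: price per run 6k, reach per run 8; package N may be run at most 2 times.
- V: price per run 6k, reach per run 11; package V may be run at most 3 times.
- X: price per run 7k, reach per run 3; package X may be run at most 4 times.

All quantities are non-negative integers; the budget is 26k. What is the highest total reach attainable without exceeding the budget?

V has the best ratio (11/6); taking only V gives at most 3×11 = 33 (stopped by the supply cap of 3).
Mixing does better — 1×N and 3×V: price 24 ≤ 26, reach 1·8 + 3·11 = 41.

41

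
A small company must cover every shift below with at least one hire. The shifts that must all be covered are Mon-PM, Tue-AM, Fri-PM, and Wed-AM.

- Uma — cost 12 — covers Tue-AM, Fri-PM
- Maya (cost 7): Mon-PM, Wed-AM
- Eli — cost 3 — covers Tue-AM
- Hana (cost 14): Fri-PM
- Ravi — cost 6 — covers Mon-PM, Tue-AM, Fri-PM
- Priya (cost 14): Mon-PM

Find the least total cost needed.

Choose Maya and Ravi: together they cover Mon-PM, Tue-AM, Fri-PM, Wed-AM — every shift.
Total cost: 7 + 6 = 13.
No cover costs less than 13.

13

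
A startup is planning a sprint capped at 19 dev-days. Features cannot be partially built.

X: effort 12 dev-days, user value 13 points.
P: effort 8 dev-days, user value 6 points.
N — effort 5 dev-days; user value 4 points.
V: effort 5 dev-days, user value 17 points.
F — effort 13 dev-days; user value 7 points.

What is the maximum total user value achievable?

30

Treat it as a binary knapsack problem.
Take X and V: effort 12 + 5 = 17 ≤ 19, user value 13 + 17 = 30.
No other feasible combination does better.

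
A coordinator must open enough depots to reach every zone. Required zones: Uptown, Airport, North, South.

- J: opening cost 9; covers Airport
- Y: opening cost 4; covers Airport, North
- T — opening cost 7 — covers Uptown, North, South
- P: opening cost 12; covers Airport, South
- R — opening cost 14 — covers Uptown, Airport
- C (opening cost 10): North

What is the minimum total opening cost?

Choose Y and T: together they cover Uptown, Airport, North, South — every zone.
Total opening cost: 4 + 7 = 11.
No cover costs less than 11.

11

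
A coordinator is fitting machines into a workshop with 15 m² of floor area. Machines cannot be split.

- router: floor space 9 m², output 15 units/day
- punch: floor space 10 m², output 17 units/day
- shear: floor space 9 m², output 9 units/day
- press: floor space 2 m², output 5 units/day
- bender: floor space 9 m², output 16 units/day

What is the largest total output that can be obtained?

22

Allowing fractional choices, the relaxed optimum would be about 27.8, but machines are indivisible.
router + press: floor space 9 + 2 = 11 ≤ 15, output 15 + 5 = 20.
punch + press: floor space 10 + 2 = 12 ≤ 15, output 17 + 5 = 22.
press + bender: floor space 2 + 9 = 11 ≤ 15, output 5 + 16 = 21.
Best is punch and press with total output 22.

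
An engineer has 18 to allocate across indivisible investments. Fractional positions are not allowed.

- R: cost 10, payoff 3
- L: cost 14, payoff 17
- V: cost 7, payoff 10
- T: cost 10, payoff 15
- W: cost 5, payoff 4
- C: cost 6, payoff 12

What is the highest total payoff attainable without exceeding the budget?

27

Allowing fractional choices, the relaxed optimum would be about 29.9, but investments are indivisible.
V + W + C: cost 7 + 5 + 6 = 18 ≤ 18, payoff 10 + 4 + 12 = 26.
T + C: cost 10 + 6 = 16 ≤ 18, payoff 15 + 12 = 27.
Best is T and C with total payoff 27.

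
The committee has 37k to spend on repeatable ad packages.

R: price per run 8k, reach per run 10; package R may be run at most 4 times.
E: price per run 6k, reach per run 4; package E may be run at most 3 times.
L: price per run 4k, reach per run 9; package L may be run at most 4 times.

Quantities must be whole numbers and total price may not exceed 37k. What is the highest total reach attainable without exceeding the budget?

57

This is a bounded integer knapsack.
2×R and 4×L: price 32 ≤ 37, reach 2·10 + 4·9 = 56.
3×R and 3×L: price 36 ≤ 37, reach 3·10 + 3·9 = 57.
Best is 57.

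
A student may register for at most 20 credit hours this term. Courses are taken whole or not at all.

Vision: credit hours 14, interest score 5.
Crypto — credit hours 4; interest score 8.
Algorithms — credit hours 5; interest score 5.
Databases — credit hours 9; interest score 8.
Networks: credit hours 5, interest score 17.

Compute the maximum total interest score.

33

Take Crypto, Databases, and Networks: credit hours 4 + 9 + 5 = 18 ≤ 20, interest score 8 + 8 + 17 = 33.
No other feasible combination does better.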